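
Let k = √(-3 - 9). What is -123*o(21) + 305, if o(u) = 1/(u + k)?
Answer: 45194/151 + 82*I*√3/151 ≈ 299.3 + 0.94058*I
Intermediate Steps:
k = 2*I*√3 (k = √(-12) = 2*I*√3 ≈ 3.4641*I)
o(u) = 1/(u + 2*I*√3)
-123*o(21) + 305 = -123/(21 + 2*I*√3) + 305 = 305 - 123/(21 + 2*I*√3)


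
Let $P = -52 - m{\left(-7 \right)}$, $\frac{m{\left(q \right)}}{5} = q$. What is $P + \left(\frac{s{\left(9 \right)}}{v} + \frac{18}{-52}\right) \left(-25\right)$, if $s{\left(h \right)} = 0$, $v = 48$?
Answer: $- \frac{217}{26} \approx -8.3462$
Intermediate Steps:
$m{\left(q \right)} = 5 q$
$P = -17$ ($P = -52 - 5 \left(-7\right) = -52 - -35 = -52 + 35 = -17$)
$P + \left(\frac{s{\left(9 \right)}}{v} + \frac{18}{-52}\right) \left(-25\right) = -17 + \left(\frac{0}{48} + \frac{18}{-52}\right) \left(-25\right) = -17 + \left(0 \cdot \frac{1}{48} + 18 \left(- \frac{1}{52}\right)\right) \left(-25\right) = -17 + \left(0 - \frac{9}{26}\right) \left(-25\right) = -17 - - \frac{225}{26} = -17 + \frac{225}{26} = - \frac{217}{26}$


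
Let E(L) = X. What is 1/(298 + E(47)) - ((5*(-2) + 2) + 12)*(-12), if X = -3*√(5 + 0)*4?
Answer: 2114165/44042 + 3*√5/22021 ≈ 48.004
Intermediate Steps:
X = -12*√5 (X = -3*√5*4 = -12*√5 ≈ -26.833)
E(L) = -12*√5
1/(298 + E(47)) - ((5*(-2) + 2) + 12)*(-12) = 1/(298 - 12*√5) - ((5*(-2) + 2) + 12)*(-12) = 1/(298 - 12*√5) - ((-10 + 2) + 12)*(-12) = 1/(298 - 12*√5) - (-8 + 12)*(-12) = 1/(298 - 12*√5) - 4*(-12) = 1/(298 - 12*√5) - 1*(-48) = 1/(298 - 12*√5) + 48 = 48 + 1/(298 - 12*√5)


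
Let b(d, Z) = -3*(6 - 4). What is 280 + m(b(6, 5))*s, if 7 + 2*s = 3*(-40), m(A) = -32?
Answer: 2312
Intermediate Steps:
b(d, Z) = -6 (b(d, Z) = -3*2 = -6)
s = -127/2 (s = -7/2 + (3*(-40))/2 = -7/2 + (½)*(-120) = -7/2 - 60 = -127/2 ≈ -63.500)
280 + m(b(6, 5))*s = 280 - 32*(-127/2) = 280 + 2032 = 2312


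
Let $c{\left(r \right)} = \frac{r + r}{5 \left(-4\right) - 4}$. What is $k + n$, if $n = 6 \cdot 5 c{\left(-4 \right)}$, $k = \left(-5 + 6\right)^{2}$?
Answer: $11$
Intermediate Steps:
$c{\left(r \right)} = - \frac{r}{12}$ ($c{\left(r \right)} = \frac{2 r}{-20 - 4} = \frac{2 r}{-24} = 2 r \left(- \frac{1}{24}\right) = - \frac{r}{12}$)
$k = 1$ ($k = 1^{2} = 1$)
$n = 10$ ($n = 6 \cdot 5 \left(\left(- \frac{1}{12}\right) \left(-4\right)\right) = 30 \cdot \frac{1}{3} = 10$)
$k + n = 1 + 10 = 11$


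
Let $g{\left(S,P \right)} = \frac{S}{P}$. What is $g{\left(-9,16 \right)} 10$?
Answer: $- \frac{45}{8} \approx -5.625$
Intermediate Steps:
$g{\left(-9,16 \right)} 10 = - \frac{9}{16} \cdot 10 = \left(-9\right) \frac{1}{16} \cdot 10 = \left(- \frac{9}{16}\right) 10 = - \frac{45}{8}$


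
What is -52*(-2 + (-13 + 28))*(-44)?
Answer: 29744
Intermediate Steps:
-52*(-2 + (-13 + 28))*(-44) = -52*(-2 + 15)*(-44) = -52*13*(-44) = -676*(-44) = 29744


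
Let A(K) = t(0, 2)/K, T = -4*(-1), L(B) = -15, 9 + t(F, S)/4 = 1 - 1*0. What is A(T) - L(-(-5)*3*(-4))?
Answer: 7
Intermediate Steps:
t(F, S) = -32 (t(F, S) = -36 + 4*(1 - 1*0) = -36 + 4*(1 + 0) = -36 + 4*1 = -36 + 4 = -32)
T = 4
A(K) = -32/K
A(T) - L(-(-5)*3*(-4)) = -32/4 - 1*(-15) = -32*1/4 + 15 = -8 + 15 = 7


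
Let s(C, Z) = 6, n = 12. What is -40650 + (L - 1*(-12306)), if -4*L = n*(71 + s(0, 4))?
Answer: -28575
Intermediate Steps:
L = -231 (L = -3*(71 + 6) = -3*77 = -¼*924 = -231)
-40650 + (L - 1*(-12306)) = -40650 + (-231 - 1*(-12306)) = -40650 + (-231 + 12306) = -40650 + 12075 = -28575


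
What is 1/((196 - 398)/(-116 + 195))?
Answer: -79/202 ≈ -0.39109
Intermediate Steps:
1/((196 - 398)/(-116 + 195)) = 1/(-202/79) = -79/202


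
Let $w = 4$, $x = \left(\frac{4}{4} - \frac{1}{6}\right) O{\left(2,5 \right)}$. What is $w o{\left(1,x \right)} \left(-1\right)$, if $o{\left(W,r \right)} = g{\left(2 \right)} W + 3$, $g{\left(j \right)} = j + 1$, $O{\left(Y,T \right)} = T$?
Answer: $-24$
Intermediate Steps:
$x = \frac{25}{6}$ ($x = \left(\frac{4}{4} - \frac{1}{6}\right) 5 = \left(4 \cdot \frac{1}{4} - \frac{1}{6}\right) 5 = \left(1 - \frac{1}{6}\right) 5 = \frac{5}{6} \cdot 5 = \frac{25}{6} \approx 4.1667$)
$g{\left(j \right)} = 1 + j$
$o{\left(W,r \right)} = 3 + 3 W$ ($o{\left(W,r \right)} = \left(1 + 2\right) W + 3 = 3 W + 3 = 3 + 3 W$)
$w o{\left(1,x \right)} \left(-1\right) = 4 \left(3 + 3 \cdot 1\right) \left(-1\right) = 4 \left(3 + 3\right) \left(-1\right) = 4 \cdot 6 \left(-1\right) = 24 \left(-1\right) = -24$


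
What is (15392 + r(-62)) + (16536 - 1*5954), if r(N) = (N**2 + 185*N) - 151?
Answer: 18197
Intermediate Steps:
r(N) = -151 + N**2 + 185*N
(15392 + r(-62)) + (16536 - 1*5954) = (15392 + (-151 + (-62)**2 + 185*(-62))) + (16536 - 1*5954) = (15392 + (-151 + 3844 - 11470)) + (16536 - 5954) = (15392 - 7777) + 10582 = 7615 + 10582 = 18197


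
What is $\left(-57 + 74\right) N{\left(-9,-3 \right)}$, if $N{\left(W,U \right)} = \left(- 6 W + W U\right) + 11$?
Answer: $1564$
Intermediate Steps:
$N{\left(W,U \right)} = 11 - 6 W + U W$ ($N{\left(W,U \right)} = \left(- 6 W + U W\right) + 11 = 11 - 6 W + U W$)
$\left(-57 + 74\right) N{\left(-9,-3 \right)} = \left(-57 + 74\right) \left(11 - -54 - -27\right) = 17 \left(11 + 54 + 27\right) = 17 \cdot 92 = 1564$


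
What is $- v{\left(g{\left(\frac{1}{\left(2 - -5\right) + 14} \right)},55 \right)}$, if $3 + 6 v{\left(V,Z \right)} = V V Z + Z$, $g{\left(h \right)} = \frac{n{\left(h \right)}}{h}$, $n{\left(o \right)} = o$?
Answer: $- \frac{107}{6} \approx -17.833$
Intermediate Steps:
$g{\left(h \right)} = 1$ ($g{\left(h \right)} = \frac{h}{h} = 1$)
$v{\left(V,Z \right)} = - \frac{1}{2} + \frac{Z}{6} + \frac{Z V^{2}}{6}$ ($v{\left(V,Z \right)} = - \frac{1}{2} + \frac{V V Z + Z}{6} = - \frac{1}{2} + \frac{V^{2} Z + Z}{6} = - \frac{1}{2} + \frac{Z V^{2} + Z}{6} = - \frac{1}{2} + \frac{Z + Z V^{2}}{6} = - \frac{1}{2} + \left(\frac{Z}{6} + \frac{Z V^{2}}{6}\right) = - \frac{1}{2} + \frac{Z}{6} + \frac{Z V^{2}}{6}$)
$- v{\left(g{\left(\frac{1}{\left(2 - -5\right) + 14} \right)},55 \right)} = - (- \frac{1}{2} + \frac{1}{6} \cdot 55 + \frac{1}{6} \cdot 55 \cdot 1^{2}) = - (- \frac{1}{2} + \frac{55}{6} + \frac{1}{6} \cdot 55 \cdot 1) = - (- \frac{1}{2} + \frac{55}{6} + \frac{55}{6}) = \left(-1\right) \frac{107}{6} = - \frac{107}{6}$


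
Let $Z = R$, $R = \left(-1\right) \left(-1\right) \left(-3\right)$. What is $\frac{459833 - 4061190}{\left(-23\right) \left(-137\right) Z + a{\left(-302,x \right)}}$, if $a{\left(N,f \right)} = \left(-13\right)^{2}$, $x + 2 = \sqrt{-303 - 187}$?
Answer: $\frac{3601357}{9284} \approx 387.91$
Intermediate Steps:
$R = -3$ ($R = 1 \left(-3\right) = -3$)
$Z = -3$
$x = -2 + 7 i \sqrt{10}$ ($x = -2 + \sqrt{-303 - 187} = -2 + \sqrt{-490} = -2 + 7 i \sqrt{10} \approx -2.0 + 22.136 i$)
$a{\left(N,f \right)} = 169$
$\frac{459833 - 4061190}{\left(-23\right) \left(-137\right) Z + a{\left(-302,x \right)}} = \frac{459833 - 4061190}{\left(-23\right) \left(-137\right) \left(-3\right) + 169} = - \frac{3601357}{3151 \left(-3\right) + 169} = - \frac{3601357}{-9453 + 169} = - \frac{3601357}{-9284} = \left(-3601357\right) \left(- \frac{1}{9284}\right) = \frac{3601357}{9284}$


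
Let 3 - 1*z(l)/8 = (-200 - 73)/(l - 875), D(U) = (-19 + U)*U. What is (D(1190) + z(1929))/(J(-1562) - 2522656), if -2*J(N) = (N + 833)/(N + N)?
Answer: -4588424796560/8306339704759 ≈ -0.55240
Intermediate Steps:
D(U) = U*(-19 + U)
J(N) = -(833 + N)/(4*N) (J(N) = -(N + 833)/(2*(N + N)) = -(833 + N)/(2*(2*N)) = -(833 + N)*1/(2*N)/2 = -(833 + N)/(4*N))
z(l) = 24 + 2184/(-875 + l) (z(l) = 24 - 8*(-200 - 73)/(l - 875) = 24 - (-2184)/(-875 + l) = 24 + 2184/(-875 + l))
(D(1190) + z(1929))/(J(-1562) - 2522656) = (1190*(-19 + 1190) + 24*(-784 + 1929)/(-875 + 1929))/((¼)*(-833 - 1*(-1562))/(-1562) - 2522656) = (1190*1171 + 24*1145/1054)/((¼)*(-1/1562)*(-833 + 1562) - 2522656) = (1393490 + 24*(1/1054)*1145)/((¼)*(-1/1562)*729 - 2522656) = (1393490 + 13740/527)/(-729/6248 - 2522656) = 734382970/(527*(-15761555417/6248)) = (734382970/527)*(-6248/15761555417) = -4588424796560/8306339704759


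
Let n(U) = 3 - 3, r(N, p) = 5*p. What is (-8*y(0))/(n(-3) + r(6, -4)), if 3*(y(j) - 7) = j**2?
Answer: 14/5 ≈ 2.8000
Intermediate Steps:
n(U) = 0
y(j) = 7 + j**2/3
(-8*y(0))/(n(-3) + r(6, -4)) = (-8*(7 + (1/3)*0**2))/(0 + 5*(-4)) = (-8*(7 + (1/3)*0))/(0 - 20) = -8*(7 + 0)/(-20) = -8*7*(-1/20) = -56*(-1/20) = 14/5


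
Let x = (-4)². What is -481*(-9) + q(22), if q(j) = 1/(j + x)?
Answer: 164503/38 ≈ 4329.0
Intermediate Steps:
x = 16
q(j) = 1/(16 + j) (q(j) = 1/(j + 16) = 1/(16 + j))
-481*(-9) + q(22) = -481*(-9) + 1/(16 + 22) = 4329 + 1/38 = 164503/38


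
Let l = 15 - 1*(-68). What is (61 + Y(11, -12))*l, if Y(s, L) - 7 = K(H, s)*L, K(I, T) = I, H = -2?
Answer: 7636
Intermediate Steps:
Y(s, L) = 7 - 2*L
l = 83 (l = 15 + 68 = 83)
(61 + Y(11, -12))*l = (61 + (7 - 2*(-12)))*83 = (61 + (7 + 24))*83 = (61 + 31)*83 = 92*83 = 7636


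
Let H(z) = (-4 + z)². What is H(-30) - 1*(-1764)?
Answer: 2920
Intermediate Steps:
H(-30) - 1*(-1764) = (-4 - 30)² - 1*(-1764) = (-34)² + 1764 = 1156 + 1764 = 2920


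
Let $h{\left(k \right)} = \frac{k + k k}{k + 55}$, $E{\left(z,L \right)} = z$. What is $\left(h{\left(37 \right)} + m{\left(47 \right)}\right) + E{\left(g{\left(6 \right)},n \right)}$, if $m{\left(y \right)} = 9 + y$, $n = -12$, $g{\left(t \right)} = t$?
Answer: $\frac{3555}{46} \approx 77.283$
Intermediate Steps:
$h{\left(k \right)} = \frac{k + k^{2}}{55 + k}$
$\left(h{\left(37 \right)} + m{\left(47 \right)}\right) + E{\left(g{\left(6 \right)},n \right)} = \left(\frac{37 \left(1 + 37\right)}{55 + 37} + \left(9 + 47\right)\right) + 6 = \left(37 \cdot \frac{1}{92} \cdot 38 + 56\right) + 6 = \left(\frac{703}{46} + 56\right) + 6 = \frac{3279}{46} + 6 = \frac{3555}{46}$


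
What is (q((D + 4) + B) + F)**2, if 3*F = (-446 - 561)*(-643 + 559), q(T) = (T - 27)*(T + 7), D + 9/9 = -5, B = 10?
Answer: 779023921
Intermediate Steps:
D = -6 (D = -1 - 5 = -6)
q(T) = (-27 + T)*(7 + T)
F = 28196 (F = ((-446 - 561)*(-643 + 559))/3 = (-1007*(-84))/3 = (1/3)*84588 = 28196)
(q((D + 4) + B) + F)**2 = ((-189 + ((-6 + 4) + 10)**2 - 20*((-6 + 4) + 10)) + 28196)**2 = ((-189 + (-2 + 10)**2 - 20*(-2 + 10)) + 28196)**2 = ((-189 + 8**2 - 20*8) + 28196)**2 = ((-189 + 64 - 160) + 28196)**2 = (-285 + 28196)**2 = 27911**2 = 779023921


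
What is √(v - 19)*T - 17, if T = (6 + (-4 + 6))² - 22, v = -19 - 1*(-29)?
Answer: -17 + 126*I ≈ -17.0 + 126.0*I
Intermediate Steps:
v = 10 (v = -19 + 29 = 10)
T = 42 (T = (6 + 2)² - 22 = 8² - 22 = 64 - 22 = 42)
√(v - 19)*T - 17 = √(10 - 19)*42 - 17 = √(-9)*42 - 17 = (3*I)*42 - 17 = 126*I - 17 = -17 + 126*I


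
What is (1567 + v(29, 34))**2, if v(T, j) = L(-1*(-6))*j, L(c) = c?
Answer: 3136441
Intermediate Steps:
v(T, j) = 6*j (v(T, j) = (-1*(-6))*j = 6*j)
(1567 + v(29, 34))**2 = (1567 + 6*34)**2 = (1567 + 204)**2 = 1771**2 = 3136441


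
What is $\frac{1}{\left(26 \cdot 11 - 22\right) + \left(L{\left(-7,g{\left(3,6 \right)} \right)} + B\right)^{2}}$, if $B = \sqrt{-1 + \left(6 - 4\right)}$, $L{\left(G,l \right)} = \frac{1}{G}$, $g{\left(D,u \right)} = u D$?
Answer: $\frac{49}{12972} \approx 0.0037774$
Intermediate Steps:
$g{\left(D,u \right)} = D u$
$B = 1$ ($B = \sqrt{-1 + \left(6 - 4\right)} = \sqrt{-1 + 2} = \sqrt{1} = 1$)
$\frac{1}{\left(26 \cdot 11 - 22\right) + \left(L{\left(-7,g{\left(3,6 \right)} \right)} + B\right)^{2}} = \frac{1}{\left(26 \cdot 11 - 22\right) + \left(\frac{1}{-7} + 1\right)^{2}} = \frac{1}{\left(286 - 22\right) + \left(- \frac{1}{7} + 1\right)^{2}} = \frac{1}{264 + \left(\frac{6}{7}\right)^{2}} = \frac{1}{264 + \frac{36}{49}} = \frac{1}{\frac{12972}{49}} = \frac{49}{12972}$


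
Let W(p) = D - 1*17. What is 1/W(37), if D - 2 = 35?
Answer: 1/20 ≈ 0.050000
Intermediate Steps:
D = 37 (D = 2 + 35 = 37)
W(p) = 20 (W(p) = 37 - 1*17 = 37 - 17 = 20)
1/W(37) = 1/20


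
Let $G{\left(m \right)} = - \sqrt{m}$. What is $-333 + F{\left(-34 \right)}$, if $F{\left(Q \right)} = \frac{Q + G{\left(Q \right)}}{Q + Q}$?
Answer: $- \frac{665}{2} + \frac{i \sqrt{34}}{68} \approx -332.5 + 0.085749 i$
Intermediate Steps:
$F{\left(Q \right)} = \frac{Q - \sqrt{Q}}{2 Q}$ ($F{\left(Q \right)} = \frac{Q - \sqrt{Q}}{Q + Q} = \frac{Q - \sqrt{Q}}{2 Q}$)
$-333 + F{\left(-34 \right)} = -333 + \frac{-34 - \sqrt{-34}}{2 \left(-34\right)} = -333 + \frac{1}{2} \left(- \frac{1}{34}\right) \left(-34 - i \sqrt{34}\right) = -333 + \left(\frac{1}{2} + \frac{i \sqrt{34}}{68}\right) = - \frac{665}{2} + \frac{i \sqrt{34}}{68}$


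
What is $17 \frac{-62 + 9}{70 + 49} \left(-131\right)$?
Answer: $\frac{6943}{7} \approx 991.86$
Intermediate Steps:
$17 \frac{-62 + 9}{70 + 49} \left(-131\right) = 17 \left(- \frac{53}{119}\right) \left(-131\right) = \left(- \frac{53}{7}\right) \left(-131\right) = \frac{6943}{7}$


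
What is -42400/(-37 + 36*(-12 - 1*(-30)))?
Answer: -42400/611 ≈ -69.394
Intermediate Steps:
-42400/(-37 + 36*(-12 - 1*(-30))) = -42400/(-37 + 36*(-12 + 30)) = -42400/(-37 + 36*18) = -42400/(-37 + 648) = -42400/611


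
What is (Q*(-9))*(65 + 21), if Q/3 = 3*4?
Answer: -27864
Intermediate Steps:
Q = 36 (Q = 3*(3*4) = 3*12 = 36)
(Q*(-9))*(65 + 21) = (36*(-9))*(65 + 21) = -324*86 = -27864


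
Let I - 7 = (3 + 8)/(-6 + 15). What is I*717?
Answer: 17686/3 ≈ 5895.3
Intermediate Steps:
I = 74/9 (I = 7 + (3 + 8)/(-6 + 15) = 7 + 11/9 = 74/9 ≈ 8.2222)
I*717 = (74/9)*717 = 17686/3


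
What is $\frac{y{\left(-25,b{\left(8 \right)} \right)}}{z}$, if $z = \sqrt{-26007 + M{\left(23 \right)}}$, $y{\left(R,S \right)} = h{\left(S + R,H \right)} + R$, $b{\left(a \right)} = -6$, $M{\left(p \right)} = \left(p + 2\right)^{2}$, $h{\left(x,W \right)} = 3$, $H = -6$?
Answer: $\frac{11 i \sqrt{518}}{1813} \approx 0.13809 i$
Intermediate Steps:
$M{\left(p \right)} = \left(2 + p\right)^{2}$
$y{\left(R,S \right)} = 3 + R$
$z = 7 i \sqrt{518}$ ($z = \sqrt{-26007 + \left(2 + 23\right)^{2}} = \sqrt{-26007 + 25^{2}} = \sqrt{-26007 + 625} = \sqrt{-25382} = 7 i \sqrt{518} \approx 159.32 i$)
$\frac{y{\left(-25,b{\left(8 \right)} \right)}}{z} = \frac{3 - 25}{7 i \sqrt{518}} = - 22 \left(- \frac{i \sqrt{518}}{3626}\right) = \frac{11 i \sqrt{518}}{1813}$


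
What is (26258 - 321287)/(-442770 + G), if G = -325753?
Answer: 42147/109789 ≈ 0.38389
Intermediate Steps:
(26258 - 321287)/(-442770 + G) = (26258 - 321287)/(-442770 - 325753) = -295029/(-768523) = -295029*(-1/768523) = 42147/109789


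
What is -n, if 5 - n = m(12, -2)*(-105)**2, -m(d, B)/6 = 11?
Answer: -727655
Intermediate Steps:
m(d, B) = -66 (m(d, B) = -6*11 = -66)
n = 727655 (n = 5 - (-66)*(-105)**2 = 5 - (-66)*11025 = 5 - 1*(-727650) = 5 + 727650 = 727655)
-n = -1*727655 = -727655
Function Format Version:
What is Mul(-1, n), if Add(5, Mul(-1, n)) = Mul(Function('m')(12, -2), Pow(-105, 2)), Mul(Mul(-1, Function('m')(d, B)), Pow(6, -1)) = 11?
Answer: -727655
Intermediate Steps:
Function('m')(d, B) = -66 (Function('m')(d, B) = Mul(-6, 11) = -66)
n = 727655 (n = Add(5, Mul(-1, Mul(-66, Pow(-105, 2)))) = Add(5, Mul(-1, Mul(-66, 11025))) = Add(5, Mul(-1, -727650)) = Add(5, 727650) = 727655)
Mul(-1, n) = Mul(-1, 727655) = -727655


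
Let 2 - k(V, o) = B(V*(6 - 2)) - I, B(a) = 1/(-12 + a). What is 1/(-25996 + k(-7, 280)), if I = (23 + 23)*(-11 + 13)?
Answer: -40/1036079 ≈ -3.8607e-5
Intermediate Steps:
I = 92 (I = 46*2 = 92)
k(V, o) = 94 - 1/(-12 + 4*V) (k(V, o) = 2 - (1/(-12 + V*(6 - 2)) - 1*92) = 2 - (1/(-12 + V*4) - 92) = 2 - (1/(-12 + 4*V) - 92) = 2 - (-92 + 1/(-12 + 4*V)) = 2 + (92 - 1/(-12 + 4*V)) = 94 - 1/(-12 + 4*V))
1/(-25996 + k(-7, 280)) = 1/(-25996 + (-1129 + 376*(-7))/(4*(-3 - 7))) = 1/(-25996 + (¼)*(-1129 - 2632)/(-10)) = 1/(-25996 + (¼)*(-⅒)*(-3761)) = 1/(-25996 + 3761/40) = 1/(-1036079/40) = -40/1036079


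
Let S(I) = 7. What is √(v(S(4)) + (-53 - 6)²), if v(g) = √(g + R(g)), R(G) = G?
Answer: √(3481 + √14) ≈ 59.032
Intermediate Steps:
v(g) = √2*√g (v(g) = √(g + g) = √(2*g) = √2*√g)
√(v(S(4)) + (-53 - 6)²) = √(√2*√7 + (-53 - 6)²) = √(√14 + (-59)²) = √(√14 + 3481) = √(3481 + √14)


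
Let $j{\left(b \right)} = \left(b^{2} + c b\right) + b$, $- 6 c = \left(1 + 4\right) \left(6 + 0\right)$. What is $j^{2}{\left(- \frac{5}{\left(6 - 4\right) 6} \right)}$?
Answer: $\frac{70225}{20736} \approx 3.3866$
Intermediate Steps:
$c = -5$ ($c = - \frac{\left(1 + 4\right) \left(6 + 0\right)}{6} = - \frac{5 \cdot 6}{6} = \left(- \frac{1}{6}\right) 30 = -5$)
$j{\left(b \right)} = b^{2} - 4 b$ ($j{\left(b \right)} = \left(b^{2} - 5 b\right) + b = b^{2} - 4 b$)
$j^{2}{\left(- \frac{5}{\left(6 - 4\right) 6} \right)} = \left(- \frac{5}{\left(6 - 4\right) 6} \left(-4 - \frac{5}{\left(6 - 4\right) 6}\right)\right)^{2} = \left(- \frac{5}{2 \cdot 6} \left(-4 - \frac{5}{2 \cdot 6}\right)\right)^{2} = \left(- \frac{5}{12} \left(-4 - \frac{5}{12}\right)\right)^{2} = \left(\left(-5\right) \frac{1}{12} \left(-4 - \frac{5}{12}\right)\right)^{2} = \left(- \frac{5 \left(-4 - \frac{5}{12}\right)}{12}\right)^{2} = \left(\left(- \frac{5}{12}\right) \left(- \frac{53}{12}\right)\right)^{2} = \left(\frac{265}{144}\right)^{2} = \frac{70225}{20736}$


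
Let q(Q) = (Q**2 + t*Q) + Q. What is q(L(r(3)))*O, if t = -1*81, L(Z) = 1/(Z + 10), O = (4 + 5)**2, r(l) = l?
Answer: -84159/169 ≈ -497.98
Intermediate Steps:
O = 81 (O = 9**2 = 81)
L(Z) = 1/(10 + Z)
t = -81
q(Q) = Q**2 - 80*Q (q(Q) = (Q**2 - 81*Q) + Q = Q**2 - 80*Q)
q(L(r(3)))*O = ((-80 + 1/(10 + 3))/(10 + 3))*81 = ((-80 + 1/13)/13)*81 = ((1/13)*(-1039/13))*81 = -1039/169*81 = -84159/169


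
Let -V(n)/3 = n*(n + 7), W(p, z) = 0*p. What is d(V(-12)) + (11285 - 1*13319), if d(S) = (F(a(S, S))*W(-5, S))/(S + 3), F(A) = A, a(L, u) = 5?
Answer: -2034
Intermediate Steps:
W(p, z) = 0
V(n) = -3*n*(7 + n) (V(n) = -3*n*(n + 7) = -3*n*(7 + n))
d(S) = 0 (d(S) = (5*0)/(S + 3) = 0/(3 + S) = 0)
d(V(-12)) + (11285 - 1*13319) = 0 + (11285 - 1*13319) = 0 + (11285 - 13319) = 0 - 2034 = -2034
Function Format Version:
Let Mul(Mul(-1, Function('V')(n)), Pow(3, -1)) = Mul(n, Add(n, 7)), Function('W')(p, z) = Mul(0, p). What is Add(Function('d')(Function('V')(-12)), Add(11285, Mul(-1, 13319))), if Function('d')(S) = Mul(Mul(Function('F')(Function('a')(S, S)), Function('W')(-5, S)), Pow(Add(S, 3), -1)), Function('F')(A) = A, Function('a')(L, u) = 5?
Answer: -2034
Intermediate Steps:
Function('W')(p, z) = 0
Function('V')(n) = Mul(-3, n, Add(7, n)) (Function('V')(n) = Mul(-3, Mul(n, Add(n, 7))) = Mul(-3, Mul(n, Add(7, n))) = Mul(-3, n, Add(7, n)))
Function('d')(S) = 0 (Function('d')(S) = Mul(Mul(5, 0), Pow(Add(S, 3), -1)) = Mul(0, Pow(Add(3, S), -1)) = 0)
Add(Function('d')(Function('V')(-12)), Add(11285, Mul(-1, 13319))) = Add(0, Add(11285, Mul(-1, 13319))) = Add(0, Add(11285, -13319)) = Add(0, -2034) = -2034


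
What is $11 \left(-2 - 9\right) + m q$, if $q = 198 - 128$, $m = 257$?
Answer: $17869$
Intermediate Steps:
$q = 70$
$11 \left(-2 - 9\right) + m q = 11 \left(-2 - 9\right) + 257 \cdot 70 = 11 \left(-11\right) + 17990 = -121 + 17990 = 17869$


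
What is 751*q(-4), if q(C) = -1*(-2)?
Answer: 1502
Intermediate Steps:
q(C) = 2
751*q(-4) = 751*2 = 1502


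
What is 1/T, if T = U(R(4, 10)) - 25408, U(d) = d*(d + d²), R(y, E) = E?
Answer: -1/24308 ≈ -4.1139e-5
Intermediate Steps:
T = -24308 (T = 10²*(1 + 10) - 25408 = 100*11 - 25408 = 1100 - 25408 = -24308)
1/T = 1/(-24308) = -1/24308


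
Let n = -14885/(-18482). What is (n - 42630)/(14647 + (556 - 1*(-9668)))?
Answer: -787872775/459665822 ≈ -1.7140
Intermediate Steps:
n = 14885/18482 (n = -14885*(-1/18482) = 14885/18482 ≈ 0.80538)
(n - 42630)/(14647 + (556 - 1*(-9668))) = (14885/18482 - 42630)/(14647 + (556 - 1*(-9668))) = -787872775/(18482*(14647 + (556 + 9668))) = -787872775/(18482*(14647 + 10224)) = -787872775/18482/24871 = -787872775/18482*1/24871 = -787872775/459665822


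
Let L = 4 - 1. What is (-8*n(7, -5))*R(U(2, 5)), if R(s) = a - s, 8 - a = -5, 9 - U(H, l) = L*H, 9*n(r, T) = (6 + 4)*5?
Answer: -4000/9 ≈ -444.44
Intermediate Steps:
L = 3
n(r, T) = 50/9 (n(r, T) = ((6 + 4)*5)/9 = (10*5)/9 = (⅑)*50 = 50/9)
U(H, l) = 9 - 3*H
a = 13 (a = 8 - 1*(-5) = 8 + 5 = 13)
R(s) = 13 - s
(-8*n(7, -5))*R(U(2, 5)) = (-8*50/9)*(13 - (9 - 3*2)) = -400*(13 - (9 - 6))/9 = -400*(13 - 1*3)/9 = -400*(13 - 3)/9 = -400/9*10 = -4000/9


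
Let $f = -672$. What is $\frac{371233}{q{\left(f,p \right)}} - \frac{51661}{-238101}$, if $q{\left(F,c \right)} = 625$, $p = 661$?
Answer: $\frac{88423236658}{148813125} \approx 594.19$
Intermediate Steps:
$\frac{371233}{q{\left(f,p \right)}} - \frac{51661}{-238101} = \frac{371233}{625} - \frac{51661}{-238101} = 371233 \cdot \frac{1}{625} - - \frac{51661}{238101} = \frac{371233}{625} + \frac{51661}{238101} = \frac{88423236658}{148813125}$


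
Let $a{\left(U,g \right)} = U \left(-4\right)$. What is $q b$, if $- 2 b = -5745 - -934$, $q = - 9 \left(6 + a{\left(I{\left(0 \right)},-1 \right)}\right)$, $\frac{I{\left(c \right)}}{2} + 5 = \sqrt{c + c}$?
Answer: $-995877$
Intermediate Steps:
$I{\left(c \right)} = -10 + 2 \sqrt{2} \sqrt{c}$ ($I{\left(c \right)} = -10 + 2 \sqrt{c + c} = -10 + 2 \sqrt{2 c} = -10 + 2 \sqrt{2} \sqrt{c}$)
$a{\left(U,g \right)} = - 4 U$
$q = -414$ ($q = - 9 \left(6 - 4 \left(-10 + 2 \sqrt{2} \sqrt{0}\right)\right) = - 9 \left(6 - 4 \left(-10 + 2 \sqrt{2} \cdot 0\right)\right) = - 9 \left(6 - 4 \left(-10 + 0\right)\right) = - 9 \left(6 - -40\right) = - 9 \left(6 + 40\right) = \left(-9\right) 46 = -414$)
$b = \frac{4811}{2}$ ($b = - \frac{-5745 - -934}{2} = - \frac{-5745 + 934}{2} = \left(- \frac{1}{2}\right) \left(-4811\right) = \frac{4811}{2} \approx 2405.5$)
$q b = \left(-414\right) \frac{4811}{2} = -995877$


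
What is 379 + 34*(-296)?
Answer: -9685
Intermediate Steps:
379 + 34*(-296) = 379 - 10064 = -9685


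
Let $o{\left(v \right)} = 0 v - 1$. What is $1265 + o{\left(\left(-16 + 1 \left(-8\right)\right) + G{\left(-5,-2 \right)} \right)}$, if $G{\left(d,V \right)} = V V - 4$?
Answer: $1264$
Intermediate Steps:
$G{\left(d,V \right)} = -4 + V^{2}$ ($G{\left(d,V \right)} = V^{2} - 4 = -4 + V^{2}$)
$o{\left(v \right)} = -1$ ($o{\left(v \right)} = 0 - 1 = -1$)
$1265 + o{\left(\left(-16 + 1 \left(-8\right)\right) + G{\left(-5,-2 \right)} \right)} = 1265 - 1 = 1264$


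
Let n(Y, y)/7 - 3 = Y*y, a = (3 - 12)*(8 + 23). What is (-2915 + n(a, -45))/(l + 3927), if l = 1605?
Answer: 84991/5532 ≈ 15.364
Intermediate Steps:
a = -279 (a = -9*31 = -279)
n(Y, y) = 21 + 7*Y*y (n(Y, y) = 21 + 7*(Y*y) = 21 + 7*Y*y)
(-2915 + n(a, -45))/(l + 3927) = (-2915 + (21 + 7*(-279)*(-45)))/(1605 + 3927) = (-2915 + (21 + 87885))/5532 = (-2915 + 87906)*(1/5532) = 84991*(1/5532) = 84991/5532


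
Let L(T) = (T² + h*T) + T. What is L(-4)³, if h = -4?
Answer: 21952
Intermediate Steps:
L(T) = T² - 3*T (L(T) = (T² - 4*T) + T = T² - 3*T)
L(-4)³ = (-4*(-3 - 4))³ = (-4*(-7))³ = 28³ = 21952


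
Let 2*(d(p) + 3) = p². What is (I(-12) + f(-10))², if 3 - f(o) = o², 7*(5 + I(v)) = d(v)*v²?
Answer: 85045284/49 ≈ 1.7356e+6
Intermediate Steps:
d(p) = -3 + p²/2
I(v) = -5 + v²*(-3 + v²/2)/7 (I(v) = -5 + ((-3 + v²/2)*v²)/7 = -5 + (v²*(-3 + v²/2))/7 = -5 + v²*(-3 + v²/2)/7)
f(o) = 3 - o²
(I(-12) + f(-10))² = ((-5 + (1/14)*(-12)²*(-6 + (-12)²)) + (3 - 1*(-10)²))² = ((-5 + (1/14)*144*(-6 + 144)) + (3 - 1*100))² = ((-5 + (1/14)*144*138) + (3 - 100))² = ((-5 + 9936/7) - 97)² = (9901/7 - 97)² = (9222/7)² = 85045284/49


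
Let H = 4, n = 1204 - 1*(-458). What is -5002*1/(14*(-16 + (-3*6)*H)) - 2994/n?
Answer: 385393/170632 ≈ 2.2586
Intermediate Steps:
n = 1662 (n = 1204 + 458 = 1662)
-5002*1/(14*(-16 + (-3*6)*H)) - 2994/n = -5002*1/(14*(-16 - 3*6*4)) - 2994/1662 = -5002*1/(14*(-16 - 18*4)) - 2994*1/1662 = -5002*1/(14*(-16 - 72)) - 499/277 = -5002/(14*(-88)) - 499/277 = -5002/(-1232) - 499/277 = -5002*(-1/1232) - 499/277 = 2501/616 - 499/277 = 385393/170632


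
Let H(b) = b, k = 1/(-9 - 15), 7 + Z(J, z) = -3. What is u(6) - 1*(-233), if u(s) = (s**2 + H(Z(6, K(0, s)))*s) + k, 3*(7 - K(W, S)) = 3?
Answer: 5015/24 ≈ 208.96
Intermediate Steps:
K(W, S) = 6 (K(W, S) = 7 - 1/3*3 = 7 - 1 = 6)
Z(J, z) = -10 (Z(J, z) = -7 - 3 = -10)
k = -1/24 (k = 1/(-24) = -1/24 ≈ -0.041667)
u(s) = -1/24 + s**2 - 10*s (u(s) = (s**2 - 10*s) - 1/24 = -1/24 + s**2 - 10*s)
u(6) - 1*(-233) = (-1/24 + 6**2 - 10*6) - 1*(-233) = (-1/24 + 36 - 60) + 233 = -577/24 + 233 = 5015/24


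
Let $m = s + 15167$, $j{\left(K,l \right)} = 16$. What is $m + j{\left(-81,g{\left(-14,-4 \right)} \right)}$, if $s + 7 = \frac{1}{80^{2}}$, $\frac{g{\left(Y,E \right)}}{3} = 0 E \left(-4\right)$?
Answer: $\frac{97126401}{6400} \approx 15176.0$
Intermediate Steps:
$g{\left(Y,E \right)} = 0$ ($g{\left(Y,E \right)} = 3 \cdot 0 E \left(-4\right) = 3 \cdot 0 \left(- 4 E\right) = 3 \cdot 0 = 0$)
$s = - \frac{44799}{6400}$ ($s = -7 + \frac{1}{80^{2}} = -7 + \frac{1}{6400} = - \frac{44799}{6400} \approx -6.9998$)
$m = \frac{97024001}{6400}$ ($m = - \frac{44799}{6400} + 15167 = \frac{97024001}{6400} \approx 15160.0$)
$m + j{\left(-81,g{\left(-14,-4 \right)} \right)} = \frac{97024001}{6400} + 16 = \frac{97126401}{6400}$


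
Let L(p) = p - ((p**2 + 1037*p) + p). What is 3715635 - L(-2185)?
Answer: 6224015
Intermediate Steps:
L(p) = -p**2 - 1037*p (L(p) = p - (p**2 + 1038*p) = p + (-p**2 - 1038*p) = -p**2 - 1037*p)
3715635 - L(-2185) = 3715635 - (-1)*(-2185)*(1037 - 2185) = 3715635 - (-1)*(-2185)*(-1148) = 3715635 - 1*(-2508380) = 3715635 + 2508380 = 6224015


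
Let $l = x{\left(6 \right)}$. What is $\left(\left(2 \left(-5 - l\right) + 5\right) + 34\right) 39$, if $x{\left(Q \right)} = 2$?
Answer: $975$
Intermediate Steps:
$l = 2$
$\left(\left(2 \left(-5 - l\right) + 5\right) + 34\right) 39 = \left(\left(2 \left(-5 - 2\right) + 5\right) + 34\right) 39 = \left(\left(2 \left(-7\right) + 5\right) + 34\right) 39 = \left(\left(-14 + 5\right) + 34\right) 39 = \left(-9 + 34\right) 39 = 25 \cdot 39 = 975$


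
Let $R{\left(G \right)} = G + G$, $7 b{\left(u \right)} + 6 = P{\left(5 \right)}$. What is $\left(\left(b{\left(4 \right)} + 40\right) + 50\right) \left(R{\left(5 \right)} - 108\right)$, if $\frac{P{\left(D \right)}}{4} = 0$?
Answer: $-8736$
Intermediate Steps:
$P{\left(D \right)} = 0$ ($P{\left(D \right)} = 4 \cdot 0 = 0$)
$b{\left(u \right)} = - \frac{6}{7}$ ($b{\left(u \right)} = - \frac{6}{7} + \frac{1}{7} \cdot 0 = - \frac{6}{7} + 0 = - \frac{6}{7}$)
$R{\left(G \right)} = 2 G$
$\left(\left(b{\left(4 \right)} + 40\right) + 50\right) \left(R{\left(5 \right)} - 108\right) = \left(\left(- \frac{6}{7} + 40\right) + 50\right) \left(2 \cdot 5 - 108\right) = \left(\frac{274}{7} + 50\right) \left(10 - 108\right) = \frac{624}{7} \left(-98\right) = -8736$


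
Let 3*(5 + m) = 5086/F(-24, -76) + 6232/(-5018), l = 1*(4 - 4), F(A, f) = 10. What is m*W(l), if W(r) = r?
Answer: 0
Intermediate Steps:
l = 0 (l = 1*0 = 0)
m = 6176632/37635 (m = -5 + (5086/10 + 6232/(-5018))/3 = -5 + (5086*(1/10) + 6232*(-1/5018))/3 = -5 + (2543/5 - 3116/2509)/3 = -5 + (1/3)*(6364807/12545) = -5 + 6364807/37635 = 6176632/37635 ≈ 164.12)
m*W(l) = (6176632/37635)*0 = 0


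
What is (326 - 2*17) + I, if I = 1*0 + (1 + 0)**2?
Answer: 293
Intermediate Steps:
I = 1 (I = 0 + 1**2 = 0 + 1 = 1)
(326 - 2*17) + I = (326 - 2*17) + 1 = (326 - 34) + 1 = 292 + 1 = 293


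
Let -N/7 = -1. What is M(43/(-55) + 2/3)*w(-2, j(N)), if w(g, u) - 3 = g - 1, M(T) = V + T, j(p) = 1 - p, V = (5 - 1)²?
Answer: 0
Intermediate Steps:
N = 7 (N = -7*(-1) = 7)
V = 16 (V = 4² = 16)
M(T) = 16 + T
w(g, u) = 2 + g (w(g, u) = 3 + (g - 1) = 3 + (-1 + g) = 2 + g)
M(43/(-55) + 2/3)*w(-2, j(N)) = (16 + (43/(-55) + 2/3))*(2 - 2) = (16 + (43*(-1/55) + 2*(⅓)))*0 = (16 + (-43/55 + ⅔))*0 = (16 - 19/165)*0 = (2621/165)*0 = 0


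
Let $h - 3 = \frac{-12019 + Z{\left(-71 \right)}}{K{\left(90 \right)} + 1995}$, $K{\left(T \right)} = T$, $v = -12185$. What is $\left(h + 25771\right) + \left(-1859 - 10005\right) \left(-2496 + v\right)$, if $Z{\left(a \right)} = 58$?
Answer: $\frac{121069800823}{695} \approx 1.742 \cdot 10^{8}$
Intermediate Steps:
$h = - \frac{1902}{695}$ ($h = 3 + \frac{-12019 + 58}{90 + 1995} = 3 - \frac{11961}{2085} = 3 - \frac{3987}{695} = - \frac{1902}{695} \approx -2.7367$)
$\left(h + 25771\right) + \left(-1859 - 10005\right) \left(-2496 + v\right) = \left(- \frac{1902}{695} + 25771\right) + \left(-1859 - 10005\right) \left(-2496 - 12185\right) = \frac{17908943}{695} - -174175384 = \frac{17908943}{695} + 174175384 = \frac{121069800823}{695}$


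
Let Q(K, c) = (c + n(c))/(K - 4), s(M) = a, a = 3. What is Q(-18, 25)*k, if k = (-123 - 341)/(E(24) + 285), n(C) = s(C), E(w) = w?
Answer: 6496/3399 ≈ 1.9111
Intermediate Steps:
s(M) = 3
n(C) = 3
k = -464/309 (k = (-123 - 341)/(24 + 285) = -464/309 ≈ -1.5016)
Q(K, c) = (3 + c)/(-4 + K) (Q(K, c) = (c + 3)/(K - 4) = (3 + c)/(-4 + K))
Q(-18, 25)*k = ((3 + 25)/(-4 - 18))*(-464/309) = (28/(-22))*(-464/309) = -1/22*28*(-464/309) = -14/11*(-464/309) = 6496/3399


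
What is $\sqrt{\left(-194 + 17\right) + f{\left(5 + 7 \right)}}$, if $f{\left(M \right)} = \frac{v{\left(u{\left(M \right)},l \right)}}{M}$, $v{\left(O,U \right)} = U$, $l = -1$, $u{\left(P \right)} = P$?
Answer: $\frac{5 i \sqrt{255}}{6} \approx 13.307 i$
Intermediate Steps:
$f{\left(M \right)} = - \frac{1}{M}$
$\sqrt{\left(-194 + 17\right) + f{\left(5 + 7 \right)}} = \sqrt{\left(-194 + 17\right) - \frac{1}{5 + 7}} = \sqrt{-177 - \frac{1}{12}} = \sqrt{- \frac{2125}{12}} = \frac{5 i \sqrt{255}}{6}$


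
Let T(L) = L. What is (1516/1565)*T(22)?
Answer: 33352/1565 ≈ 21.311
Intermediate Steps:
(1516/1565)*T(22) = (1516/1565)*22 = 33352/1565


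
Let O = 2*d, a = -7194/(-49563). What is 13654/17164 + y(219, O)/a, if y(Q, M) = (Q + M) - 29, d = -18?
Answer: 993226697/935438 ≈ 1061.8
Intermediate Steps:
a = 2398/16521 (a = -7194*(-1/49563) = 2398/16521 ≈ 0.14515)
O = -36 (O = 2*(-18) = -36)
y(Q, M) = -29 + M + Q (y(Q, M) = (M + Q) - 29 = -29 + M + Q)
13654/17164 + y(219, O)/a = 13654/17164 + (-29 - 36 + 219)/(2398/16521) = 13654*(1/17164) + 154*(16521/2398) = 6827/8582 + 115647/109 = 993226697/935438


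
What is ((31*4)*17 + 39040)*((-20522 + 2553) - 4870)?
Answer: -939779172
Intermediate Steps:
((31*4)*17 + 39040)*((-20522 + 2553) - 4870) = (124*17 + 39040)*(-17969 - 4870) = (2108 + 39040)*(-22839) = 41148*(-22839) = -939779172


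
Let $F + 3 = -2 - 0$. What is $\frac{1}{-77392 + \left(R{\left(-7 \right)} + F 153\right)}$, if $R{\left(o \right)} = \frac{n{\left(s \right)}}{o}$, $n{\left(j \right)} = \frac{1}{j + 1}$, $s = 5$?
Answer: $- \frac{42}{3282595} \approx -1.2795 \cdot 10^{-5}$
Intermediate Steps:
$n{\left(j \right)} = \frac{1}{1 + j}$
$R{\left(o \right)} = \frac{1}{6 o}$ ($R{\left(o \right)} = \frac{1}{\left(1 + 5\right) o} = \frac{1}{6 o}$)
$F = -5$ ($F = -3 - 2 = -5$)
$\frac{1}{-77392 + \left(R{\left(-7 \right)} + F 153\right)} = \frac{1}{-77392 + \left(\frac{1}{6 \left(-7\right)} - 765\right)} = \frac{1}{-77392 + \left(\frac{1}{6} \left(- \frac{1}{7}\right) - 765\right)} = \frac{1}{-77392 - \frac{32131}{42}} = \frac{1}{- \frac{3282595}{42}} = - \frac{42}{3282595}$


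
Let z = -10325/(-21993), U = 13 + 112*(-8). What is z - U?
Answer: 19430144/21993 ≈ 883.47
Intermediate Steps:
U = -883 (U = 13 - 896 = -883)
z = 10325/21993 (z = -10325*(-1/21993) = 10325/21993 ≈ 0.46947)
z - U = 10325/21993 - 1*(-883) = 10325/21993 + 883 = 19430144/21993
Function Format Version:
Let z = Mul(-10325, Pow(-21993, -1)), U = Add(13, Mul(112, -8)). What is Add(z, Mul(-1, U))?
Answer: Rational(19430144, 21993) ≈ 883.47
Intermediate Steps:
U = -883 (U = Add(13, -896) = -883)
z = Rational(10325, 21993) (z = Mul(-10325, Rational(-1, 21993)) = Rational(10325, 21993) ≈ 0.46947)
Add(z, Mul(-1, U)) = Add(Rational(10325, 21993), Mul(-1, -883)) = Add(Rational(10325, 21993), 883) = Rational(19430144, 21993)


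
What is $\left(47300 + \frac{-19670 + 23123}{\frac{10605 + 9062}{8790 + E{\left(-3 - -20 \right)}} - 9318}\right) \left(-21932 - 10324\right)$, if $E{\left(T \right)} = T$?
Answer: $- \frac{125174209309761024}{82043959} \approx -1.5257 \cdot 10^{9}$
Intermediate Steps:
$\left(47300 + \frac{-19670 + 23123}{\frac{10605 + 9062}{8790 + E{\left(-3 - -20 \right)}} - 9318}\right) \left(-21932 - 10324\right) = \left(47300 + \frac{-19670 + 23123}{\frac{10605 + 9062}{8790 - -17} - 9318}\right) \left(-21932 - 10324\right) = \left(47300 + \frac{3453}{\frac{19667}{8790 + \left(-3 + 20\right)} - 9318}\right) \left(-32256\right) = \left(47300 + \frac{3453}{\frac{19667}{8790 + 17} - 9318}\right) \left(-32256\right) = \left(47300 + \frac{3453}{\frac{19667}{8807} - 9318}\right) \left(-32256\right) = \left(47300 + \frac{3453}{- \frac{82043959}{8807}}\right) \left(-32256\right) = \left(47300 + 3453 \left(- \frac{8807}{82043959}\right)\right) \left(-32256\right) = \left(47300 - \frac{30410571}{82043959}\right) \left(-32256\right) = \frac{3880648850129}{82043959} \left(-32256\right) = - \frac{125174209309761024}{82043959}$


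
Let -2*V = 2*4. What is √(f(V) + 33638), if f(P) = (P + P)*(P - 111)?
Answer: √34558 ≈ 185.90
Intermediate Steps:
V = -4 ≈ -4.0000
f(P) = 2*P*(-111 + P) (f(P) = (2*P)*(-111 + P) = 2*P*(-111 + P))
√(f(V) + 33638) = √(2*(-4)*(-111 - 4) + 33638) = √(2*(-4)*(-115) + 33638) = √(920 + 33638) = √34558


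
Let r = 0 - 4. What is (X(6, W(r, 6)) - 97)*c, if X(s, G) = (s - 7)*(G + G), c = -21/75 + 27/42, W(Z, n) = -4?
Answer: -11303/350 ≈ -32.294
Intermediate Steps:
r = -4
c = 127/350 (c = -21*1/75 + 27*(1/42) = -7/25 + 9/14 = 127/350 ≈ 0.36286)
X(s, G) = 2*G*(-7 + s) (X(s, G) = (-7 + s)*(2*G) = 2*G*(-7 + s))
(X(6, W(r, 6)) - 97)*c = (2*(-4)*(-7 + 6) - 97)*(127/350) = (2*(-4)*(-1) - 97)*(127/350) = (8 - 97)*(127/350) = -89*127/350 = -11303/350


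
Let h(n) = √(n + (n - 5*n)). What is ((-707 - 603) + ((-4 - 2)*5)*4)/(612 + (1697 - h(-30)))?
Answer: -253990/410107 - 330*√10/410107 ≈ -0.62187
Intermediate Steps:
h(n) = √3*√(-n) (h(n) = √(n - 4*n) = √(-3*n) = √3*√(-n))
((-707 - 603) + ((-4 - 2)*5)*4)/(612 + (1697 - h(-30))) = ((-707 - 603) + ((-4 - 2)*5)*4)/(612 + (1697 - √3*√(-1*(-30)))) = (-1310 - 6*5*4)/(612 + (1697 - √3*√30)) = (-1310 - 30*4)/(612 + (1697 - 3*√10)) = (-1310 - 120)/(612 + (1697 - 3*√10)) = -1430/(2309 - 3*√10)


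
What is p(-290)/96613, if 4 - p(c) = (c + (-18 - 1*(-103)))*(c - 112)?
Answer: -82406/96613 ≈ -0.85295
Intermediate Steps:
p(c) = 4 - (-112 + c)*(85 + c) (p(c) = 4 - (c + (-18 - 1*(-103)))*(c - 112) = 4 - (c + (-18 + 103))*(-112 + c) = 4 - (c + 85)*(-112 + c) = 4 - (85 + c)*(-112 + c) = 4 - (-112 + c)*(85 + c))
p(-290)/96613 = (9524 - 1*(-290)**2 + 27*(-290))/96613 = (9524 - 1*84100 - 7830)*(1/96613) = (9524 - 84100 - 7830)*(1/96613) = -82406*1/96613 = -82406/96613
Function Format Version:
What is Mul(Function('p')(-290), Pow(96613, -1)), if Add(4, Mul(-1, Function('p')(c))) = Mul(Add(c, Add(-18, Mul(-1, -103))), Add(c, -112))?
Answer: Rational(-82406, 96613) ≈ -0.85295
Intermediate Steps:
Function('p')(c) = Add(4, Mul(-1, Add(-112, c), Add(85, c))) (Function('p')(c) = Add(4, Mul(-1, Mul(Add(c, Add(-18, Mul(-1, -103))), Add(c, -112)))) = Add(4, Mul(-1, Mul(Add(c, Add(-18, 103)), Add(-112, c)))) = Add(4, Mul(-1, Mul(Add(c, 85), Add(-112, c)))) = Add(4, Mul(-1, Mul(Add(85, c), Add(-112, c)))) = Add(4, Mul(-1, Mul(Add(-112, c), Add(85, c)))) = Add(4, Mul(-1, Add(-112, c), Add(85, c))))
Mul(Function('p')(-290), Pow(96613, -1)) = Mul(Add(9524, Mul(-1, Pow(-290, 2)), Mul(27, -290)), Pow(96613, -1)) = Mul(Add(9524, Mul(-1, 84100), -7830), Rational(1, 96613)) = Mul(Add(9524, -84100, -7830), Rational(1, 96613)) = Mul(-82406, Rational(1, 96613)) = Rational(-82406, 96613)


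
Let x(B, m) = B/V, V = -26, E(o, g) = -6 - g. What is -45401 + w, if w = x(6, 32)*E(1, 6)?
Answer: -590177/13 ≈ -45398.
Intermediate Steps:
x(B, m) = -B/26 (x(B, m) = B/(-26) = B*(-1/26) = -B/26)
w = 36/13 (w = (-1/26*6)*(-6 - 1*6) = -3*(-6 - 6)/13 = -3/13*(-12) = 36/13 ≈ 2.7692)
-45401 + w = -45401 + 36/13 = -590177/13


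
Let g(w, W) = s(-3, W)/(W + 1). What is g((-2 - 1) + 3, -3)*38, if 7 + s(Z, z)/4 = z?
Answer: 760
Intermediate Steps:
s(Z, z) = -28 + 4*z
g(w, W) = (-28 + 4*W)/(1 + W) (g(w, W) = (-28 + 4*W)/(W + 1) = (-28 + 4*W)/(1 + W))
g((-2 - 1) + 3, -3)*38 = (4*(-7 - 3)/(1 - 3))*38 = (4*(-10)/(-2))*38 = (4*(-½)*(-10))*38 = 20*38 = 760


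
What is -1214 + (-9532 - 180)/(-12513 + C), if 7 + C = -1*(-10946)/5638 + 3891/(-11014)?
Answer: -471552922178586/388677483427 ≈ -1213.2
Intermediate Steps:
C = -168028369/31048466 (C = -7 + (-1*(-10946)/5638 + 3891/(-11014)) = -7 + (10946*(1/5638) + 3891*(-1/11014)) = -7 + (5473/2819 - 3891/11014) = -7 + 49310893/31048466 = -168028369/31048466 ≈ -5.4118)
-1214 + (-9532 - 180)/(-12513 + C) = -1214 + (-9532 - 180)/(-12513 - 168028369/31048466) = -1214 - 9712/(-388677483427/31048466) = -1214 - 9712*(-31048466/388677483427) = -1214 + 301542701792/388677483427 = -471552922178586/388677483427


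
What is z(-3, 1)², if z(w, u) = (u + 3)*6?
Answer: 576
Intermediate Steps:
z(w, u) = 18 + 6*u (z(w, u) = (3 + u)*6 = 18 + 6*u)
z(-3, 1)² = (18 + 6*1)² = (18 + 6)² = 24² = 576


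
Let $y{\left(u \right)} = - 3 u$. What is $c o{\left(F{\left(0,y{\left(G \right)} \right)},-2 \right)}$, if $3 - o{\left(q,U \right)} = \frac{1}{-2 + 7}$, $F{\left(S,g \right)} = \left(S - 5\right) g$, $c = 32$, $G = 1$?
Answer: $\frac{448}{5} \approx 89.6$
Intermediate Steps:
$F{\left(S,g \right)} = g \left(-5 + S\right)$ ($F{\left(S,g \right)} = \left(-5 + S\right) g = g \left(-5 + S\right)$)
$o{\left(q,U \right)} = \frac{14}{5}$ ($o{\left(q,U \right)} = 3 - \frac{1}{-2 + 7} = 3 - \frac{1}{5} = \frac{14}{5}$)
$c o{\left(F{\left(0,y{\left(G \right)} \right)},-2 \right)} = 32 \cdot \frac{14}{5} = \frac{448}{5}$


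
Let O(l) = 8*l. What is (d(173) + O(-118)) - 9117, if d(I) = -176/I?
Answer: -1740729/173 ≈ -10062.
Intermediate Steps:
(d(173) + O(-118)) - 9117 = (-176/173 + 8*(-118)) - 9117 = (-176*1/173 - 944) - 9117 = (-176/173 - 944) - 9117 = -163488/173 - 9117 = -1740729/173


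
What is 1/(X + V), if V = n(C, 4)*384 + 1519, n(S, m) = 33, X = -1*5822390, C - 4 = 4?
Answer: -1/5808199 ≈ -1.7217e-7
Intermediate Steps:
C = 8 (C = 4 + 4 = 8)
X = -5822390
V = 14191 (V = 33*384 + 1519 = 12672 + 1519 = 14191)
1/(X + V) = 1/(-5822390 + 14191) = 1/(-5808199) = -1/5808199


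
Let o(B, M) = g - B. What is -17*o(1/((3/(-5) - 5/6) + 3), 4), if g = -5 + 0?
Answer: 4505/47 ≈ 95.851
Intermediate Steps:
g = -5
o(B, M) = -5 - B
-17*o(1/((3/(-5) - 5/6) + 3), 4) = -17*(-5 - 1/((3/(-5) - 5/6) + 3)) = -17*(-5 - 1/((3*(-⅕) - 5*⅙) + 3)) = -17*(-5 - 1/((-⅗ - ⅚) + 3)) = -17*(-5 - 1/(-43/30 + 3)) = -17*(-5 - 1/47/30) = -17*(-5 - 1*30/47) = -17*(-5 - 30/47) = -17*(-265/47) = 4505/47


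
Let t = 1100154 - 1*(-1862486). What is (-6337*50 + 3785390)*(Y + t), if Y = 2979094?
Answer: 20609142048360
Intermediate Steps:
t = 2962640 (t = 1100154 + 1862486 = 2962640)
(-6337*50 + 3785390)*(Y + t) = (-6337*50 + 3785390)*(2979094 + 2962640) = (-316850 + 3785390)*5941734 = 3468540*5941734 = 20609142048360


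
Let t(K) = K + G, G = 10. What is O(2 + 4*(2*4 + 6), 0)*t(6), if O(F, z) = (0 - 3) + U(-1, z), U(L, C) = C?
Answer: -48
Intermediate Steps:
t(K) = 10 + K (t(K) = K + 10 = 10 + K)
O(F, z) = -3 + z (O(F, z) = (0 - 3) + z = -3 + z)
O(2 + 4*(2*4 + 6), 0)*t(6) = (-3 + 0)*(10 + 6) = -3*16 = -48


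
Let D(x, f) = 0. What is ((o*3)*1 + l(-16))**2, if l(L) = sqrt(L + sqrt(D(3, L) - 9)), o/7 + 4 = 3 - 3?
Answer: (84 - sqrt(-16 + 3*I))**2 ≈ 6977.3 - 671.92*I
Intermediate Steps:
o = -28 (o = -28 + 7*(3 - 3) = -28 + 7*0 = -28 + 0 = -28)
l(L) = sqrt(L + 3*I) (l(L) = sqrt(L + sqrt(0 - 9)) = sqrt(L + sqrt(-9)) = sqrt(L + 3*I))
((o*3)*1 + l(-16))**2 = (-28*3*1 + sqrt(-16 + 3*I))**2 = (-84*1 + sqrt(-16 + 3*I))**2 = (-84 + sqrt(-16 + 3*I))**2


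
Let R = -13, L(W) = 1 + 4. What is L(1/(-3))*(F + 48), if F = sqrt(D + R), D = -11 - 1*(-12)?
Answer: 240 + 10*I*sqrt(3) ≈ 240.0 + 17.32*I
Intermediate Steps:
D = 1 (D = -11 + 12 = 1)
L(W) = 5
F = 2*I*sqrt(3) (F = sqrt(1 - 13) = sqrt(-12) = 2*I*sqrt(3) ≈ 3.4641*I)
L(1/(-3))*(F + 48) = 5*(2*I*sqrt(3) + 48) = 5*(48 + 2*I*sqrt(3)) = 240 + 10*I*sqrt(3)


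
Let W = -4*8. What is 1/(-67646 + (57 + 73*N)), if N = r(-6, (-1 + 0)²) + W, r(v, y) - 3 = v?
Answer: -1/70144 ≈ -1.4256e-5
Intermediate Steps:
W = -32
r(v, y) = 3 + v
N = -35 (N = (3 - 6) - 32 = -3 - 32 = -35)
1/(-67646 + (57 + 73*N)) = 1/(-67646 + (57 + 73*(-35))) = 1/(-67646 + (57 - 2555)) = 1/(-67646 - 2498) = 1/(-70144) = -1/70144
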